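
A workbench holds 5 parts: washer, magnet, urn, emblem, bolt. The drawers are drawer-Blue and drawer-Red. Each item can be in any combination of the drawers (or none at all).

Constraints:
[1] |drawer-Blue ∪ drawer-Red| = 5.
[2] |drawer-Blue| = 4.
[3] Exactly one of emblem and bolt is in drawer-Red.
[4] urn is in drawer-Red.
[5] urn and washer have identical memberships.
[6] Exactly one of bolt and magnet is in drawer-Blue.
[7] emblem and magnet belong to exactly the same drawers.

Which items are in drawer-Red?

From (4): urn ∈ drawer-Red.
(5): washer matches urn: washer ∈ drawer-Red.
Suppose magnet ∈ drawer-Red: no assignment then satisfies all the clues, so magnet ∉ drawer-Red.

drawer-Red = {bolt, urn, washer}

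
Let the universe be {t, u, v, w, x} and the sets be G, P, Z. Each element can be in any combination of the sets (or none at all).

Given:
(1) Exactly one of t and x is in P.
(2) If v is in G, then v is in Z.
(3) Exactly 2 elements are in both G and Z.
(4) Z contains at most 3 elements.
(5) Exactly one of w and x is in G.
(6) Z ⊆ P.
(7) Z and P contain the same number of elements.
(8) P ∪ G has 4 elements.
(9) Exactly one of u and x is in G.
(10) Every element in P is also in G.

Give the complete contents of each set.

G = {t, u, v, w}; P = {t, v}; Z = {t, v}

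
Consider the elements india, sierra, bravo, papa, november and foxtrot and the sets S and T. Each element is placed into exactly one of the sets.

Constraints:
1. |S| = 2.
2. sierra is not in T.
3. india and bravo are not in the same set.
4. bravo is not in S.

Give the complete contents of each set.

From (2): sierra ∉ T.
From (4): bravo ∉ S.
Only one set left: sierra ∈ S.
Only one set left: bravo ∈ T.
(3): india ∉ T.
Only one set left: india ∈ S.
(1): S already has 2, so the rest are out.
Only one set left: papa ∈ T.
Only one set left: november ∈ T.
Only one set left: foxtrot ∈ T.

S = {india, sierra}; T = {bravo, foxtrot, november, papa}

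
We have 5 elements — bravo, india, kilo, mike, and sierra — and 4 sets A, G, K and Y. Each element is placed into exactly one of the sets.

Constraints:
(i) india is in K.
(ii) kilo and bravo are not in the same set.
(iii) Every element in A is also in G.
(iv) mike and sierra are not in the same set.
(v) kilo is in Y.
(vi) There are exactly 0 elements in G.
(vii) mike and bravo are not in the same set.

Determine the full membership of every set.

From (i): india ∈ K.
From (v): kilo ∈ Y.
(ii): bravo ∉ Y.
(vi): G already has 0, so the rest are out.
(iii) contrapositive: bravo ∉ A.
(iii) contrapositive: mike ∉ A.
(iii) contrapositive: sierra ∉ A.
Only one set left: bravo ∈ K.
(vii): mike ∉ K.
Only one set left: mike ∈ Y.
(iv): sierra ∉ Y.
Only one set left: sierra ∈ K.

A = {}; G = {}; K = {bravo, india, sierra}; Y = {kilo, mike}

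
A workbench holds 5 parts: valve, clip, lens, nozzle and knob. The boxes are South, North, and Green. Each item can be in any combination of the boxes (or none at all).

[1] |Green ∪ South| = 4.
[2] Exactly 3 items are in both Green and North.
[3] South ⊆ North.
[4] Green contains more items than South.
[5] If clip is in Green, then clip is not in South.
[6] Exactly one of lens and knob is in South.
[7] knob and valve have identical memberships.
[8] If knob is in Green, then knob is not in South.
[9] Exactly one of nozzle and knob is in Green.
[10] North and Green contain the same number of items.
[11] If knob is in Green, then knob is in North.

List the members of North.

North = {knob, lens, nozzle, valve}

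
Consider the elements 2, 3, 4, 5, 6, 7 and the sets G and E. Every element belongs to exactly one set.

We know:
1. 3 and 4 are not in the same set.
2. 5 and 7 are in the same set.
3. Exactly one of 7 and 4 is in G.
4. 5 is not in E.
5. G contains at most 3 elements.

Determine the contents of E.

From (4): 5 ∉ E.
(2): 7 matches 5: 7 ∉ E.
Only one set left: 5 ∈ G.
Only one set left: 7 ∈ G.
(3) (exactly one): 4 ∉ G.
Only one set left: 4 ∈ E.
(1): 3 ∉ E.
Only one set left: 3 ∈ G.
(5): G already has 3, so the rest are out.
Only one set left: 2 ∈ E.
Only one set left: 6 ∈ E.

E = {2, 4, 6}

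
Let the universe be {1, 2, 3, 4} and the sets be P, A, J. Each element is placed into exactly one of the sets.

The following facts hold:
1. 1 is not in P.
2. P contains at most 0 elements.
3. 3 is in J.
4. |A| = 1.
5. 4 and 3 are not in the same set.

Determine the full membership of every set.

From (1): 1 ∉ P.
From (3): 3 ∈ J.
(2): P already has 0, so the rest are out.
(5): 4 ∉ J.
Only one set left: 4 ∈ A.
(4): A already has 1, so the rest are out.
Only one set left: 1 ∈ J.
Only one set left: 2 ∈ J.

P = {}; A = {4}; J = {1, 2, 3}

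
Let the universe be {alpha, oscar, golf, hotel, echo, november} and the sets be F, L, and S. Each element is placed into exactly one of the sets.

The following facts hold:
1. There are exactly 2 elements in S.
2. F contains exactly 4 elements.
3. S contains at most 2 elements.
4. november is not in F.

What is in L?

L = {}

From (4): november ∉ F.
Suppose alpha ∈ L: no assignment then satisfies all the clues, so alpha ∉ L.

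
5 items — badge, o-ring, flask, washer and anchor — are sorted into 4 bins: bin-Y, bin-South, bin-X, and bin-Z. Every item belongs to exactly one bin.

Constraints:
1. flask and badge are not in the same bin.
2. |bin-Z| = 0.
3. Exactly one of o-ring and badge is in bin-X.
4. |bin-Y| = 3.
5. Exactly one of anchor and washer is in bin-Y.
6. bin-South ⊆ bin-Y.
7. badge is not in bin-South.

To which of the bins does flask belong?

flask: bin-Y

From (7): badge ∉ bin-South.
(2): bin-Z already has 0, so the rest are out.
Suppose flask ∉ bin-Y: no assignment then satisfies all the clues, so flask ∈ bin-Y.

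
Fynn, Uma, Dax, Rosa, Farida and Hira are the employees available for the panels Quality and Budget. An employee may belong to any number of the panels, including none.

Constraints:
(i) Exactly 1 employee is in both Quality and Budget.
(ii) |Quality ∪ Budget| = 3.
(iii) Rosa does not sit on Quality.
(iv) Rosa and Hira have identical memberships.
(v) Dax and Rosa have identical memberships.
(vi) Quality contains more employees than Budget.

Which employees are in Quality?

Quality = {Farida, Fynn, Uma}

From (iii): Rosa ∉ Quality.
(iv): Hira matches Rosa: Hira ∉ Quality.
(v): Dax matches Rosa: Dax ∉ Quality.
Suppose Fynn ∉ Quality: no assignment then satisfies all the clues, so Fynn ∈ Quality.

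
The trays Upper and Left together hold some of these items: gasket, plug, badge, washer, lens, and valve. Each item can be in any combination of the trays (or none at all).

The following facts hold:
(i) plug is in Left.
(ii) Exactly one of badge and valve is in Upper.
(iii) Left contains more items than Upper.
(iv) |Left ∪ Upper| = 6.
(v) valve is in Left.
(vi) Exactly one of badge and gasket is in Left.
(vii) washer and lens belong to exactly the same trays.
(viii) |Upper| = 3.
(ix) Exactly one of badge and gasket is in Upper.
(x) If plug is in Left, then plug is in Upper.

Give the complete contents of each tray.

Upper = {gasket, plug, valve}; Left = {badge, lens, plug, valve, washer}

From (i): plug ∈ Left.
From (v): valve ∈ Left.
(x): plug ∈ Upper.
Suppose gasket ∉ Upper: no assignment then satisfies all the clues, so gasket ∈ Upper.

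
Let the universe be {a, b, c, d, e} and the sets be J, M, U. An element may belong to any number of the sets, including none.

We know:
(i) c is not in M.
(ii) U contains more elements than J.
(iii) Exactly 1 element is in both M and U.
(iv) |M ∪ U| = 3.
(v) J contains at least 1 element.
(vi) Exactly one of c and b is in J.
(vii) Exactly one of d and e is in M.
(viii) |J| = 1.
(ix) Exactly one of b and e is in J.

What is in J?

J = {b}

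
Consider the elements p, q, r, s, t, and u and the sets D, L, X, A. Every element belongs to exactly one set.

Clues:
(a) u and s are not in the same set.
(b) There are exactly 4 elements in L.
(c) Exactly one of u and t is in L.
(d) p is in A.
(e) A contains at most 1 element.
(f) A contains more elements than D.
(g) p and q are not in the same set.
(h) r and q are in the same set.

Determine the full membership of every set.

D = {}; L = {q, r, s, t}; X = {u}; A = {p}

From (d): p ∈ A.
(e): A already has 1, so the rest are out.
Suppose q ∈ D: no assignment then satisfies all the clues, so q ∉ D.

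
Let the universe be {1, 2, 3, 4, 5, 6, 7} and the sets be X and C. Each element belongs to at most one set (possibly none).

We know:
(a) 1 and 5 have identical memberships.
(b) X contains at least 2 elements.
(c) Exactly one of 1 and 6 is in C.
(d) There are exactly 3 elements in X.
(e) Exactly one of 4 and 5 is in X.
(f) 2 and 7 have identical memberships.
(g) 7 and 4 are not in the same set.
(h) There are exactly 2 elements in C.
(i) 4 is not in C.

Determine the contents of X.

X = {3, 4, 6}

From (i): 4 ∉ C.
Suppose 1 ∈ X: no assignment then satisfies all the clues, so 1 ∉ X.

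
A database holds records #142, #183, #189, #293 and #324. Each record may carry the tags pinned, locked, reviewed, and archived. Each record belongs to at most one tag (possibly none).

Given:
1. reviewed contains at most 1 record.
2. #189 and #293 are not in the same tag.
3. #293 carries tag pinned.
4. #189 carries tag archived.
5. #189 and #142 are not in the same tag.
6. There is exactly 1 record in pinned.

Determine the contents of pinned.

pinned = {#293}

From (3): #293 ∈ pinned.
From (4): #189 ∈ archived.
(5): #142 ∉ archived.
(6): pinned already has 1, so the rest are out.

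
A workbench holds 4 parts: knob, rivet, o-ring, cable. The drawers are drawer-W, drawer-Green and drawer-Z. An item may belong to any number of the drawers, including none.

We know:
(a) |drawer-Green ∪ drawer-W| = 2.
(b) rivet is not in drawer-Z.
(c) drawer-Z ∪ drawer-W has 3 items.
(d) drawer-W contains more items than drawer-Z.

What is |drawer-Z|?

1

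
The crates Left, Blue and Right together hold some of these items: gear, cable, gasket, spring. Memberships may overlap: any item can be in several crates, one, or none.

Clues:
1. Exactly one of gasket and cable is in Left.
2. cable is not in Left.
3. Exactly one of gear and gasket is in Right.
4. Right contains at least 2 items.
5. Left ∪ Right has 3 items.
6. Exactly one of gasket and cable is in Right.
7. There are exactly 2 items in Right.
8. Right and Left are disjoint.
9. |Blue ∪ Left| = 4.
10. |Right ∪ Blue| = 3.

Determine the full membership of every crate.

From (2): cable ∉ Left.
(1) (exactly one): gasket ∈ Left.
(8) (disjoint): gasket ∉ Right.
(3) (exactly one): gear ∈ Right.
(6) (exactly one): cable ∈ Right.
(7): Right already has 2, so the rest are out.
(8) (disjoint): gear ∉ Left.
Suppose gear ∉ Blue: no assignment then satisfies all the clues, so gear ∈ Blue.

Left = {gasket}; Blue = {cable, gear, spring}; Right = {cable, gear}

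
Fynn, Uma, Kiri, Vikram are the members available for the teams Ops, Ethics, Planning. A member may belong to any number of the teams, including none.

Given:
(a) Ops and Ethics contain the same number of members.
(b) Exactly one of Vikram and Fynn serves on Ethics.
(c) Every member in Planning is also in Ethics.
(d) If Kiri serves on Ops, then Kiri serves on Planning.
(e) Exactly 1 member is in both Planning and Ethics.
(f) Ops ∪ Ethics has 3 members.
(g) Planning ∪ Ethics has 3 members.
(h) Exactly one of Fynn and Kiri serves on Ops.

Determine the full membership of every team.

Ops = {Kiri, Uma, Vikram}; Ethics = {Kiri, Uma, Vikram}; Planning = {Kiri}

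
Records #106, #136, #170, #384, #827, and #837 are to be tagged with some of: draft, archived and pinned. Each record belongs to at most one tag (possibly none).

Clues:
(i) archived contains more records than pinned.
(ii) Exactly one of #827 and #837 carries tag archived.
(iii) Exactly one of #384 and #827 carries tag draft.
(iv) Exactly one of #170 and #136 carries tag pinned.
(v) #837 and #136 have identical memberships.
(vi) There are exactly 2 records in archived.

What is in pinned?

pinned = {#170}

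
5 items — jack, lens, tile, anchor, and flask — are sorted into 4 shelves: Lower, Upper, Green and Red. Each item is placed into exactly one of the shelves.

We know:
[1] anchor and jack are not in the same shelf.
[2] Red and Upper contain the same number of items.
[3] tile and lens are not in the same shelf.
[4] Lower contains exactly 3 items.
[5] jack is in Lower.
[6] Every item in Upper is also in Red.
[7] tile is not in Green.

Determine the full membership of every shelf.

Lower = {flask, jack, tile}; Upper = {}; Green = {anchor, lens}; Red = {}

From (5): jack ∈ Lower.
From (7): tile ∉ Green.
(1): anchor ∉ Lower.
Suppose lens ∈ Lower: no assignment then satisfies all the clues, so lens ∉ Lower.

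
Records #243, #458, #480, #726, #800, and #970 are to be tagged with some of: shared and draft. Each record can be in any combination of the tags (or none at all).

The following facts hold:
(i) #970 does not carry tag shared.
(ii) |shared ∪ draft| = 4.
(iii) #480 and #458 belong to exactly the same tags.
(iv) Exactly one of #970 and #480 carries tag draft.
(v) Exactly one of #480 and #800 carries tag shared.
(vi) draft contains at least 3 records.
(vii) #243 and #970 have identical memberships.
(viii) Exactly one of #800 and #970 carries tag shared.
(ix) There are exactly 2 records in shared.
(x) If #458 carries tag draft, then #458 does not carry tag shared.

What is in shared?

From (i): #970 ∉ shared.
(vii): #243 matches #970: #243 ∉ shared.
(viii) (exactly one): #800 ∈ shared.
(v) (exactly one): #480 ∉ shared.
(iii): #458 matches #480: #458 ∉ shared.
(ix): only 2 candidates remain for shared, so all are in.

shared = {#726, #800}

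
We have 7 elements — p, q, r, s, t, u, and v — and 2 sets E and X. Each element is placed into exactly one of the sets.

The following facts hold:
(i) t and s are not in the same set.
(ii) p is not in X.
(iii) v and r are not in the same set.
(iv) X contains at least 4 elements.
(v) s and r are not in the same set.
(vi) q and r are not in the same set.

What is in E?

E = {p, r, t}

From (ii): p ∉ X.
Only one set left: p ∈ E.
Suppose q ∈ E: no assignment then satisfies all the clues, so q ∉ E.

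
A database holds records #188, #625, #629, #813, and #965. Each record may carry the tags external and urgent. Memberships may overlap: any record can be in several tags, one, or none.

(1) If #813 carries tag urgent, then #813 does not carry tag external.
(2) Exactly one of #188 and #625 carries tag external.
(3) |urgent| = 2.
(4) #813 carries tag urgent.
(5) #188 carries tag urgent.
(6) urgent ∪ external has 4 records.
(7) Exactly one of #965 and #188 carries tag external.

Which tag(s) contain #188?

#188: urgent

From (4): #813 ∈ urgent.
From (5): #188 ∈ urgent.
(1): #813 ∉ external.
(3): urgent already has 2, so the rest are out.
Suppose #188 ∈ external: no assignment then satisfies all the clues, so #188 ∉ external.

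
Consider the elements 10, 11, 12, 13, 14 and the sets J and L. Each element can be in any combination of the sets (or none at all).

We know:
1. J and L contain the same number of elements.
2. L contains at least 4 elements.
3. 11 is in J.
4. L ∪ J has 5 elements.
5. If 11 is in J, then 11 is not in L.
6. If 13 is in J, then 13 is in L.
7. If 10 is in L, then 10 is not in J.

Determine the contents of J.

J = {11, 12, 13, 14}

From (3): 11 ∈ J.
(5): 11 ∉ L.
(2): only 4 candidates remain for L, so all are in.
(7): 10 ∉ J.
Suppose 12 ∉ J: no assignment then satisfies all the clues, so 12 ∈ J.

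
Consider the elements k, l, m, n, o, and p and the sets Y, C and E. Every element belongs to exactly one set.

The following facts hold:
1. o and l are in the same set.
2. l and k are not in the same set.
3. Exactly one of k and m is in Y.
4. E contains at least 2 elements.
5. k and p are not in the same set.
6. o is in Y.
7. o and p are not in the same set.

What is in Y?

Y = {l, m, o}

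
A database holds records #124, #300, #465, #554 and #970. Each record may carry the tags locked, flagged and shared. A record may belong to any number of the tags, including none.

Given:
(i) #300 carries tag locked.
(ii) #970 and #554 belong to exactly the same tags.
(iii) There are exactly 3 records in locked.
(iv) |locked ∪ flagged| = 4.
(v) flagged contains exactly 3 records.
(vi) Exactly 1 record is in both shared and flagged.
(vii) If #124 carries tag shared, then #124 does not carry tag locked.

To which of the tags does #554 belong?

From (i): #300 ∈ locked.
Suppose #554 ∉ locked: no assignment then satisfies all the clues, so #554 ∈ locked.

#554: flagged, locked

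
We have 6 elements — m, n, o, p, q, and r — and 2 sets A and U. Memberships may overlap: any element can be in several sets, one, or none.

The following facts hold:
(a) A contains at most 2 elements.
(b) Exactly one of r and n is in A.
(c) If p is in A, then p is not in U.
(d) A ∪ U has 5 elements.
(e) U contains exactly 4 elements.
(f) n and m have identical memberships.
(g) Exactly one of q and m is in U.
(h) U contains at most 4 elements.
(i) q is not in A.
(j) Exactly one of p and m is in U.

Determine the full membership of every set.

A = {p, r}; U = {m, n, o, r}

From (i): q ∉ A.
Suppose m ∈ A: no assignment then satisfies all the clues, so m ∉ A.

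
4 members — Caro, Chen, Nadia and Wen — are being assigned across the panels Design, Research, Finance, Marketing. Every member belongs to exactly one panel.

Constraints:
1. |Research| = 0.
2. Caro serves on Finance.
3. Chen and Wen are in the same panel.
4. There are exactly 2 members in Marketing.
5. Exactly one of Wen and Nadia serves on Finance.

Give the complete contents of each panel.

Design = {}; Research = {}; Finance = {Caro, Nadia}; Marketing = {Chen, Wen}

From (2): Caro ∈ Finance.
(1): Research already has 0, so the rest are out.
Suppose Chen ∈ Design: no assignment then satisfies all the clues, so Chen ∉ Design.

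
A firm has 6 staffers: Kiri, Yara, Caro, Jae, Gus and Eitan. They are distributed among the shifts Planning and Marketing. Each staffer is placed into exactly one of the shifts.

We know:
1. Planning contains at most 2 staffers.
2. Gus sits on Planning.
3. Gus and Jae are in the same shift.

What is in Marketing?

Marketing = {Caro, Eitan, Kiri, Yara}

From (2): Gus ∈ Planning.
(3): Jae matches Gus: Jae ∈ Planning.
(1): Planning already has 2, so the rest are out.
Only one shift left: Kiri ∈ Marketing.
Only one shift left: Yara ∈ Marketing.
Only one shift left: Caro ∈ Marketing.
Only one shift left: Eitan ∈ Marketing.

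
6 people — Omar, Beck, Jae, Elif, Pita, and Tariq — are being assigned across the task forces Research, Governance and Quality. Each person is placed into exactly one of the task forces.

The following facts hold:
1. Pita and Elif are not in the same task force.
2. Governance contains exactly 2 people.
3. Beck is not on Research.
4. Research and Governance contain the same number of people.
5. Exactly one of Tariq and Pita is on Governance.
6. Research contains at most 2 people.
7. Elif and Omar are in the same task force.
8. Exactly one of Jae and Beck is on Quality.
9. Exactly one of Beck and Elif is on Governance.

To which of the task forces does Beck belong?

Beck: Governance

From (3): Beck ∉ Research.
Suppose Beck ∉ Governance: no assignment then satisfies all the clues, so Beck ∈ Governance.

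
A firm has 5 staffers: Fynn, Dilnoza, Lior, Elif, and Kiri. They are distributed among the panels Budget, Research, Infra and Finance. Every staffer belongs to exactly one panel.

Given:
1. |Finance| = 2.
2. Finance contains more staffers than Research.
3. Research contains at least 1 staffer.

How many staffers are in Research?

1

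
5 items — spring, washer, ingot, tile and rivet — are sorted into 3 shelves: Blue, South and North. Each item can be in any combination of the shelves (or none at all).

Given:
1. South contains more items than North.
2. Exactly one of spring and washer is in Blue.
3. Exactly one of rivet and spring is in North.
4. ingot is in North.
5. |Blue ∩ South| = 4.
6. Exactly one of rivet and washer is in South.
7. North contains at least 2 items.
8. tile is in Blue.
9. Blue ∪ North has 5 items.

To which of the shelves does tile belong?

tile: Blue, South

From (4): ingot ∈ North.
From (8): tile ∈ Blue.
Suppose tile ∉ South: no assignment then satisfies all the clues, so tile ∈ South.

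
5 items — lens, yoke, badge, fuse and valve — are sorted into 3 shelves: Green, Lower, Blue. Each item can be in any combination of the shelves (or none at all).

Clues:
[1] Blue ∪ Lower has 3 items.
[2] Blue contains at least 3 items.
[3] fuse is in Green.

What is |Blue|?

3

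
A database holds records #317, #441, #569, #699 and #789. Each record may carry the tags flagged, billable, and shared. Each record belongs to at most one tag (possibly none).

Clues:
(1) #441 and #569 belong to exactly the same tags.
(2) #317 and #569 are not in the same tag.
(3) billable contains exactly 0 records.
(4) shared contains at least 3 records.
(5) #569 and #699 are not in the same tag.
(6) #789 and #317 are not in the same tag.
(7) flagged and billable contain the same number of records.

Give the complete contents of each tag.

flagged = {}; billable = {}; shared = {#441, #569, #789}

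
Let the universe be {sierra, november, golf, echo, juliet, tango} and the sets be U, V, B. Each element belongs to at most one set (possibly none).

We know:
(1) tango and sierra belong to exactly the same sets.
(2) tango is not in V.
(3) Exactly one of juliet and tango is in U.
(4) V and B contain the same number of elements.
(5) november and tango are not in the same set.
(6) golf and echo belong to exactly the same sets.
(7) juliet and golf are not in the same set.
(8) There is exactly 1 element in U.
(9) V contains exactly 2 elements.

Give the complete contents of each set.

U = {juliet}; V = {echo, golf}; B = {sierra, tango}

From (2): tango ∉ V.
(1): sierra matches tango: sierra ∉ V.
Suppose sierra ∈ U: no assignment then satisfies all the clues, so sierra ∉ U.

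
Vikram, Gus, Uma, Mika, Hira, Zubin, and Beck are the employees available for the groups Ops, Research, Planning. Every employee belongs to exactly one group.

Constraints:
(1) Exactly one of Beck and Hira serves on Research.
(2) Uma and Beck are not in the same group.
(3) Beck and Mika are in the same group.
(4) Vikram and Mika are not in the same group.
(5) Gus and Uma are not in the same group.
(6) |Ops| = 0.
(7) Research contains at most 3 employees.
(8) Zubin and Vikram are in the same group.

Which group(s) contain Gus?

(6): Ops already has 0, so the rest are out.
Suppose Gus ∉ Research: no assignment then satisfies all the clues, so Gus ∈ Research.

Gus: Research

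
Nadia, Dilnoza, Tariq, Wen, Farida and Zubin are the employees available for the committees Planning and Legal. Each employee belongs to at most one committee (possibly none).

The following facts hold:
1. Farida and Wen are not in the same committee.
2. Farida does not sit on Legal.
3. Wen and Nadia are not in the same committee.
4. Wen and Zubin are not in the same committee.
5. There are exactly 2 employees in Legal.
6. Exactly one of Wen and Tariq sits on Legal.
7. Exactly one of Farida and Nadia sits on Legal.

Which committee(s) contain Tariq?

From (2): Farida ∉ Legal.
(7) (exactly one): Nadia ∈ Legal.
(3): Wen ∉ Legal.
(6) (exactly one): Tariq ∈ Legal.
(5): Legal already has 2, so the rest are out.

Tariq: Legal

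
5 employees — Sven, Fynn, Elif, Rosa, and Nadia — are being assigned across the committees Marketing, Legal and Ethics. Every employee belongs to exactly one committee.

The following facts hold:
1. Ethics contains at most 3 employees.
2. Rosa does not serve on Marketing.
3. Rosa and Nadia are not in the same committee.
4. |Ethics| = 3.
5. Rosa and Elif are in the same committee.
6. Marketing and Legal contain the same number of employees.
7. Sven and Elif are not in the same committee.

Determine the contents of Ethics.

Ethics = {Elif, Fynn, Rosa}

From (2): Rosa ∉ Marketing.
(5): Elif matches Rosa: Elif ∉ Marketing.
Suppose Sven ∈ Ethics: no assignment then satisfies all the clues, so Sven ∉ Ethics.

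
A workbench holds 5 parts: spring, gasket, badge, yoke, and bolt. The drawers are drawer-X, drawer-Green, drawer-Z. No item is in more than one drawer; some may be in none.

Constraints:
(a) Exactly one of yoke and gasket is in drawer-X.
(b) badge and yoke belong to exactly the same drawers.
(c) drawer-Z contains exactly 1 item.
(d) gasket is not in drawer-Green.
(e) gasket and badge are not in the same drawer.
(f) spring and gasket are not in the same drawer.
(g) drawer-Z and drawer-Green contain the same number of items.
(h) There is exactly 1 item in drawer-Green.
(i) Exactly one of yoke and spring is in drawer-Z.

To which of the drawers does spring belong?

spring: drawer-Z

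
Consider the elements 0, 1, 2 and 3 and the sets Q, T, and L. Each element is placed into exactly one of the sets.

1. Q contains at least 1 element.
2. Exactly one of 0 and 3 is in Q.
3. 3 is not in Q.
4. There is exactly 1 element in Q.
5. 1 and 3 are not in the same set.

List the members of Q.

From (3): 3 ∉ Q.
(2) (exactly one): 0 ∈ Q.
(4): Q already has 1, so the rest are out.

Q = {0}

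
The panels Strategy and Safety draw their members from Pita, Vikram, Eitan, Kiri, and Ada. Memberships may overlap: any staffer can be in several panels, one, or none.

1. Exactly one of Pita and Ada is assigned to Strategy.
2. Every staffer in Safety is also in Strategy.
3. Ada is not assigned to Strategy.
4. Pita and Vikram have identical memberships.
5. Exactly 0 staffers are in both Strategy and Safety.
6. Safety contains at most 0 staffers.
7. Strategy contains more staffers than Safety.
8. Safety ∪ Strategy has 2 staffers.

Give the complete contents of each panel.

Strategy = {Pita, Vikram}; Safety = {}

From (3): Ada ∉ Strategy.
(1) (exactly one): Pita ∈ Strategy.
(2) contrapositive: Ada ∉ Safety.
(4): Vikram matches Pita: Vikram ∈ Strategy.
(6): Safety already has 0, so the rest are out.
Suppose Eitan ∈ Strategy: no assignment then satisfies all the clues, so Eitan ∉ Strategy.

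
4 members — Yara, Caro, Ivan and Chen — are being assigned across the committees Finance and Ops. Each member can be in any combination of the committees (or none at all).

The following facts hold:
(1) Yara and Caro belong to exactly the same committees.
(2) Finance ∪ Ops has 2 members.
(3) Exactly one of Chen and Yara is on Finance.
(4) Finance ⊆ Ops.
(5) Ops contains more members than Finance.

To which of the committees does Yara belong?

Yara: none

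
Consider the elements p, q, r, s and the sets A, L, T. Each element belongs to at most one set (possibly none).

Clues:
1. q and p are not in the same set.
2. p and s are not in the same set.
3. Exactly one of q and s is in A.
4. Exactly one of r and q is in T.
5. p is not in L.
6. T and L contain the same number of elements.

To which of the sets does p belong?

p: none

From (5): p ∉ L.
Suppose p ∈ A: no assignment then satisfies all the clues, so p ∉ A.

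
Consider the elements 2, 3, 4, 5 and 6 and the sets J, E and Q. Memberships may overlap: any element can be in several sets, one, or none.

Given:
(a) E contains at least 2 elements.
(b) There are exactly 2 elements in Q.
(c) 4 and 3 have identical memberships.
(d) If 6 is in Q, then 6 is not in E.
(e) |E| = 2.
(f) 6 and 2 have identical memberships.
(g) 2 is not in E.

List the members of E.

From (g): 2 ∉ E.
(f): 6 matches 2: 6 ∉ E.
Suppose 3 ∉ E: no assignment then satisfies all the clues, so 3 ∈ E.

E = {3, 4}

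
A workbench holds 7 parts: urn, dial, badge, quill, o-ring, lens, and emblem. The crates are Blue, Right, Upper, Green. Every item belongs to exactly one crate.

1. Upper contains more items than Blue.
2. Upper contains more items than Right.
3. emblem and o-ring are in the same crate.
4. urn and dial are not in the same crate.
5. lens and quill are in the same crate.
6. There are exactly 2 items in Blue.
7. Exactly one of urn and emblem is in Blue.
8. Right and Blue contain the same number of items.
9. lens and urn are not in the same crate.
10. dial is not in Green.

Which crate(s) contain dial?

dial: Upper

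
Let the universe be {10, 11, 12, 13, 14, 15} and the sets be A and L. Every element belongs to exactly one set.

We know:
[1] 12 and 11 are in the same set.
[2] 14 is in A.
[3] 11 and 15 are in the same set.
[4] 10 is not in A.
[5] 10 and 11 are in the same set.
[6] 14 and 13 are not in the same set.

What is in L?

From (2): 14 ∈ A.
From (4): 10 ∉ A.
(5): 11 matches 10: 11 ∉ A.
(6): 13 ∉ A.
Only one set left: 10 ∈ L.
Only one set left: 11 ∈ L.
Only one set left: 13 ∈ L.
(1): 12 matches 11: 12 ∉ A.
(1): 12 matches 11: 12 ∈ L.
(3): 15 matches 11: 15 ∉ A.
(3): 15 matches 11: 15 ∈ L.

L = {10, 11, 12, 13, 15}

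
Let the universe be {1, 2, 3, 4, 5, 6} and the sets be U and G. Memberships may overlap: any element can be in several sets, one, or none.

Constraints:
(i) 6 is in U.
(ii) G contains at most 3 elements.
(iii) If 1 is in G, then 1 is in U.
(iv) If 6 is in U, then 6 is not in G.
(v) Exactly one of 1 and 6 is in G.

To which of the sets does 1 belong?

1: G, U

From (i): 6 ∈ U.
(iv): 6 ∉ G.
(v) (exactly one): 1 ∈ G.
(iii): 1 ∈ U.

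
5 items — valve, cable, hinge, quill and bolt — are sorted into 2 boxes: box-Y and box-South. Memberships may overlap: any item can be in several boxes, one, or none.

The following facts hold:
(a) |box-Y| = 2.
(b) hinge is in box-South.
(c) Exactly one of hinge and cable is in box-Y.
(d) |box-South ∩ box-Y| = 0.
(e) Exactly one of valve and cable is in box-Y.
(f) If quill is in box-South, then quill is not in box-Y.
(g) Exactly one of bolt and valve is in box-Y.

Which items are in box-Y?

box-Y = {bolt, cable}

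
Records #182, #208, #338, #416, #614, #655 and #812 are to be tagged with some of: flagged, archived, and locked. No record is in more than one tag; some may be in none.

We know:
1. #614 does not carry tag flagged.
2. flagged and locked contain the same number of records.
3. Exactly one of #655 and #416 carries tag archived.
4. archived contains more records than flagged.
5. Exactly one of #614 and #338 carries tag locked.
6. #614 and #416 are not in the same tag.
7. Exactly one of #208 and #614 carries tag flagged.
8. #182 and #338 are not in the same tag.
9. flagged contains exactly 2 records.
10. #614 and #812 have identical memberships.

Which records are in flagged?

flagged = {#182, #208}

From (1): #614 ∉ flagged.
(7) (exactly one): #208 ∈ flagged.
(10): #812 matches #614: #812 ∉ flagged.
Suppose #182 ∉ flagged: no assignment then satisfies all the clues, so #182 ∈ flagged.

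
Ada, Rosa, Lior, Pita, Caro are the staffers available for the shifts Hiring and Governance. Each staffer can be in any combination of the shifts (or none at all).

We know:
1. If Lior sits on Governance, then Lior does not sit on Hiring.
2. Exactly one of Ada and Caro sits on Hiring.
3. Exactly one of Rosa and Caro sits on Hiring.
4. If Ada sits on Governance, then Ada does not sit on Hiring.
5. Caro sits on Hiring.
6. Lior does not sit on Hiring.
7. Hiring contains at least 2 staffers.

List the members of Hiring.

Hiring = {Caro, Pita}

From (5): Caro ∈ Hiring.
From (6): Lior ∉ Hiring.
(2) (exactly one): Ada ∉ Hiring.
(3) (exactly one): Rosa ∉ Hiring.
(7): only 2 candidates remain for Hiring, so all are in.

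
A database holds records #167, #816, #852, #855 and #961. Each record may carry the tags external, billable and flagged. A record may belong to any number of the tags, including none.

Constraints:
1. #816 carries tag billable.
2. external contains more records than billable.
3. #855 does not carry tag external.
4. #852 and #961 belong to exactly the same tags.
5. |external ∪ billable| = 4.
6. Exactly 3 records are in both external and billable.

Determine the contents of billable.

billable = {#816, #852, #961}

From (1): #816 ∈ billable.
From (3): #855 ∉ external.
Suppose #167 ∈ billable: no assignment then satisfies all the clues, so #167 ∉ billable.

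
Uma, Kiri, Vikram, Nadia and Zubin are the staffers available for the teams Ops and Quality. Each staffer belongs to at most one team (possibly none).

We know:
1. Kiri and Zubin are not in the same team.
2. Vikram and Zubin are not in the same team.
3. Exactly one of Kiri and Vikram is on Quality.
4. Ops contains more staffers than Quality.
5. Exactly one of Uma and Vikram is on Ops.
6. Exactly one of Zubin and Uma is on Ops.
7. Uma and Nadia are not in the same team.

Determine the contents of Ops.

Ops = {Kiri, Uma}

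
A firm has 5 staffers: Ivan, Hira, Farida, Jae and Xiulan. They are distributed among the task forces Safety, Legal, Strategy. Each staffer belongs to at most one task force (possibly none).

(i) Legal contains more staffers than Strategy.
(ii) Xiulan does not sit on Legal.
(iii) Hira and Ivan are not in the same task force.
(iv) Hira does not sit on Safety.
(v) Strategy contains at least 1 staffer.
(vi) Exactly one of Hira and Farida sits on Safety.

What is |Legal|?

2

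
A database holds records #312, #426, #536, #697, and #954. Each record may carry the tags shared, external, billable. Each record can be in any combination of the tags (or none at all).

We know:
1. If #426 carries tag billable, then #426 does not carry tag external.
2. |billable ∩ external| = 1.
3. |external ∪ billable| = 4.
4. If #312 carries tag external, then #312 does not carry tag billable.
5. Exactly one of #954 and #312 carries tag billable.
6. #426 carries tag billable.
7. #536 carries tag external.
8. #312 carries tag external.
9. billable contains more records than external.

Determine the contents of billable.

billable = {#426, #536, #954}

From (6): #426 ∈ billable.
From (7): #536 ∈ external.
From (8): #312 ∈ external.
(1): #426 ∉ external.
(4): #312 ∉ billable.
(5) (exactly one): #954 ∈ billable.
Suppose #536 ∉ billable: no assignment then satisfies all the clues, so #536 ∈ billable.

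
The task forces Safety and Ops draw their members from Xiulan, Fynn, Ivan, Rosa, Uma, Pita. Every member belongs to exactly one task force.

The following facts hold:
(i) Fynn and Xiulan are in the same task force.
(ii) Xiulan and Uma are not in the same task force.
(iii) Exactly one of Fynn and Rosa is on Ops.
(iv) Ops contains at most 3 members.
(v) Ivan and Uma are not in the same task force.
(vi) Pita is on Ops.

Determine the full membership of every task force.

Safety = {Fynn, Ivan, Xiulan}; Ops = {Pita, Rosa, Uma}

From (vi): Pita ∈ Ops.
Suppose Xiulan ∉ Safety: no assignment then satisfies all the clues, so Xiulan ∈ Safety.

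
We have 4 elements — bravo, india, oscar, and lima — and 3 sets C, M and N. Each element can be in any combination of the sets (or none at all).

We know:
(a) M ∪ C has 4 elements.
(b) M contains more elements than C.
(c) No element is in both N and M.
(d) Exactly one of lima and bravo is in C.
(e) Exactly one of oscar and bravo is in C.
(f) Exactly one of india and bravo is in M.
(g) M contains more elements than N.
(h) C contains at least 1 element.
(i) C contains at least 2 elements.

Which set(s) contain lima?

lima: M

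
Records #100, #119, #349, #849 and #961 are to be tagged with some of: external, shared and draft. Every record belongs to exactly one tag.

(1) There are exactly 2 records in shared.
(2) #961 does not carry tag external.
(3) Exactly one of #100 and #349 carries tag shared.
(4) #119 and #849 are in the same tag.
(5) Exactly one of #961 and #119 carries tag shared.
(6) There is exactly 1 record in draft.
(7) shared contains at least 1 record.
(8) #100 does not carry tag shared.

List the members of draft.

From (2): #961 ∉ external.
From (8): #100 ∉ shared.
(3) (exactly one): #349 ∈ shared.
Suppose #100 ∉ draft: no assignment then satisfies all the clues, so #100 ∈ draft.

draft = {#100}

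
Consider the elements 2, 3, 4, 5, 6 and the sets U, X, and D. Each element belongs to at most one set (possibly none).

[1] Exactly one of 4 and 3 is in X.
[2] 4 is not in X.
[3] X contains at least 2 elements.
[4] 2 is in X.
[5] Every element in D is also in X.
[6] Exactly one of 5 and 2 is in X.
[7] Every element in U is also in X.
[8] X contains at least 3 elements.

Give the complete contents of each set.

From (2): 4 ∉ X.
From (4): 2 ∈ X.
(1) (exactly one): 3 ∈ X.
(5) contrapositive: 4 ∉ D.
(6) (exactly one): 5 ∉ X.
(7) contrapositive: 4 ∉ U.
(7) contrapositive: 5 ∉ U.
(8): only 3 candidates remain for X, so all are in.
(5) contrapositive: 5 ∉ D.

U = {}; X = {2, 3, 6}; D = {}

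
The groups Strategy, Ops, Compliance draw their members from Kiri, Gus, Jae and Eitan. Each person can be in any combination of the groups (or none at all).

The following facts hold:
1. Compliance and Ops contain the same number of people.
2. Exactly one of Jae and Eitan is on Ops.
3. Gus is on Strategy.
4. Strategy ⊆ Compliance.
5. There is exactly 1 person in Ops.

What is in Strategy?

From (3): Gus ∈ Strategy.
(4) with Gus ∈ Strategy: Gus ∈ Compliance.
Suppose Kiri ∈ Strategy: no assignment then satisfies all the clues, so Kiri ∉ Strategy.

Strategy = {Gus}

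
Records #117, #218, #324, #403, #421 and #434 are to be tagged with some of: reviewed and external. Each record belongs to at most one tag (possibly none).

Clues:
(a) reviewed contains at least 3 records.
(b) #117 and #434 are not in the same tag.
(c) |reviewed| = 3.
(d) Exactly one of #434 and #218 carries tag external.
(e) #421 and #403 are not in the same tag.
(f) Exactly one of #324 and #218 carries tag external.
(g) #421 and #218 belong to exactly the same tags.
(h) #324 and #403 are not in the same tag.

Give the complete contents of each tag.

reviewed = {#117, #218, #421}; external = {#324, #434}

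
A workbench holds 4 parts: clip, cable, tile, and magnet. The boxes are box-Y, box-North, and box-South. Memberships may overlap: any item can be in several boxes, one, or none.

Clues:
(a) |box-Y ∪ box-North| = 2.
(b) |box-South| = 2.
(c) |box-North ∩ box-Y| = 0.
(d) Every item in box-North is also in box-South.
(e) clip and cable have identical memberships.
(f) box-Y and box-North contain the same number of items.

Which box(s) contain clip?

clip: none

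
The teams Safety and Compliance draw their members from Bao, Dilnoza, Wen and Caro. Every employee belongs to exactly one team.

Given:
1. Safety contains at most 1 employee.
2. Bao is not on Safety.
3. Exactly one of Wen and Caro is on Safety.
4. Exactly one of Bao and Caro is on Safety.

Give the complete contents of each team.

From (2): Bao ∉ Safety.
(4) (exactly one): Caro ∈ Safety.
Only one team left: Bao ∈ Compliance.
(1): Safety already has 1, so the rest are out.
Only one team left: Dilnoza ∈ Compliance.
Only one team left: Wen ∈ Compliance.

Safety = {Caro}; Compliance = {Bao, Dilnoza, Wen}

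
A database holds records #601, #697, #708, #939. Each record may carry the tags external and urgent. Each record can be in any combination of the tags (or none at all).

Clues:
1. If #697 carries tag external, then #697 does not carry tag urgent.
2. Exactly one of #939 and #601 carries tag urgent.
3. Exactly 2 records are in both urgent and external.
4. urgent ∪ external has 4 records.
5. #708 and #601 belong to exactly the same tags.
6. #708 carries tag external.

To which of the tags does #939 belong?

#939: external

From (6): #708 ∈ external.
(5): #601 matches #708: #601 ∈ external.
Suppose #939 ∉ external: no assignment then satisfies all the clues, so #939 ∈ external.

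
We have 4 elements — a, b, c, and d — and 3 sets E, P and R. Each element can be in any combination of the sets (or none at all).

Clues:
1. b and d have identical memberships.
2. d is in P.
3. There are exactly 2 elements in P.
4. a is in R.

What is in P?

P = {b, d}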